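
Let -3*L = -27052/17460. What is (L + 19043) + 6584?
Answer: 335592328/13095 ≈ 25628.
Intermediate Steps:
L = 6763/13095 (L = -(-27052)/(3*17460) = -⅓*(-6763/4365) = 6763/13095 ≈ 0.51646)
(L + 19043) + 6584 = (6763/13095 + 19043) + 6584 = 249374848/13095 + 6584 = 335592328/13095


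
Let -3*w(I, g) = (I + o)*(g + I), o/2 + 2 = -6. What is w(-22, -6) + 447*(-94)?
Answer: -127118/3 ≈ -42373.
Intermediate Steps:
o = -16 (o = -4 + 2*(-6) = -4 - 12 = -16)
w(I, g) = -(-16 + I)*(I + g)/3 (w(I, g) = -(I - 16)*(g + I)/3 = -(-16 + I)*(I + g)/3)
w(-22, -6) + 447*(-94) = (-1/3*(-22)**2 + (16/3)*(-22) + (16/3)*(-6) - 1/3*(-22)*(-6)) + 447*(-94) = (-1/3*484 - 352/3 - 32 - 44) - 42018 = (-484/3 - 352/3 - 32 - 44) - 42018 = -1064/3 - 42018 = -127118/3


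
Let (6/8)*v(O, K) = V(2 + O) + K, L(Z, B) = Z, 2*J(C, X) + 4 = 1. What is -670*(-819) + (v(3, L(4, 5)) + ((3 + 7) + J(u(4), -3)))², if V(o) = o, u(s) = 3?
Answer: 2196601/4 ≈ 5.4915e+5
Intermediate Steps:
J(C, X) = -3/2 (J(C, X) = -2 + (½)*1 = -2 + ½ = -3/2)
v(O, K) = 8/3 + 4*K/3 + 4*O/3 (v(O, K) = 4*((2 + O) + K)/3 = 4*(2 + K + O)/3 = 8/3 + 4*K/3 + 4*O/3)
-670*(-819) + (v(3, L(4, 5)) + ((3 + 7) + J(u(4), -3)))² = -670*(-819) + ((8/3 + (4/3)*4 + (4/3)*3) + ((3 + 7) - 3/2))² = 548730 + ((8/3 + 16/3 + 4) + (10 - 3/2))² = 548730 + (12 + 17/2)² = 548730 + (41/2)² = 548730 + 1681/4 = 2196601/4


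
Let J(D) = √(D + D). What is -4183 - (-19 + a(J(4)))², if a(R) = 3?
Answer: -4439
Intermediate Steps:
J(D) = √2*√D (J(D) = √(2*D) = √2*√D)
-4183 - (-19 + a(J(4)))² = -4183 - (-19 + 3)² = -4183 - 1*(-16)² = -4183 - 1*256 = -4183 - 256 = -4439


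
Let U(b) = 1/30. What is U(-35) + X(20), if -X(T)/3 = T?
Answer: -1799/30 ≈ -59.967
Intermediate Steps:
U(b) = 1/30
X(T) = -3*T
U(-35) + X(20) = 1/30 - 3*20 = 1/30 - 60 = -1799/30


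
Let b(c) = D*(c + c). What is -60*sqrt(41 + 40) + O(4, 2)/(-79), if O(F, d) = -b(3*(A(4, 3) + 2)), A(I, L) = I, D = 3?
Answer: -42552/79 ≈ -538.63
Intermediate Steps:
b(c) = 6*c (b(c) = 3*(c + c) = 3*(2*c) = 6*c)
O(F, d) = -108 (O(F, d) = -6*3*(4 + 2) = -6*3*6 = -6*18 = -1*108 = -108)
-60*sqrt(41 + 40) + O(4, 2)/(-79) = -60*sqrt(41 + 40) - 108/(-79) = -60*sqrt(81) - 108*(-1/79) = -60*9 + 108/79 = -540 + 108/79 = -42552/79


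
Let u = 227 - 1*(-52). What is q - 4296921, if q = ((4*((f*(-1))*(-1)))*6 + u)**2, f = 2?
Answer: -4189992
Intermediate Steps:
u = 279 (u = 227 + 52 = 279)
q = 106929 (q = ((4*((2*(-1))*(-1)))*6 + 279)**2 = ((4*(-2*(-1)))*6 + 279)**2 = ((4*2)*6 + 279)**2 = (8*6 + 279)**2 = (48 + 279)**2 = 327**2 = 106929)
q - 4296921 = 106929 - 4296921 = -4189992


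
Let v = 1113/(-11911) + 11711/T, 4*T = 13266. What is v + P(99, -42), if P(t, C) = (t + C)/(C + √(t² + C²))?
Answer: 3199843885/869062293 + 19*√1285/1089 ≈ 4.3074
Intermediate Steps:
T = 6633/2 (T = (¼)*13266 = 6633/2 ≈ 3316.5)
P(t, C) = (C + t)/(C + √(C² + t²))
v = 271596913/79005663 (v = 1113/(-11911) + 11711/(6633/2) = 1113*(-1/11911) + 11711*(2/6633) = -1113/11911 + 23422/6633 = 271596913/79005663 ≈ 3.4377)
v + P(99, -42) = 271596913/79005663 + (-42 + 99)/(-42 + √((-42)² + 99²)) = 271596913/79005663 + 57/(-42 + √(1764 + 9801)) = 271596913/79005663 + 57/(-42 + √11565) = 271596913/79005663 + 57/(-42 + 3*√1285)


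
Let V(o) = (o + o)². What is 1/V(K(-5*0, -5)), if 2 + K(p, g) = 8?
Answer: 1/144 ≈ 0.0069444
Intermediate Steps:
K(p, g) = 6 (K(p, g) = -2 + 8 = 6)
V(o) = 4*o² (V(o) = (2*o)² = 4*o²)
1/V(K(-5*0, -5)) = 1/(4*6²) = 1/(4*36) = 1/144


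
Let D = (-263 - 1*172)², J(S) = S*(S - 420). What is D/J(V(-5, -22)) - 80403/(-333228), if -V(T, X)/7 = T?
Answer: -118041215/8552852 ≈ -13.801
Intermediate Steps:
V(T, X) = -7*T
J(S) = S*(-420 + S)
D = 189225 (D = (-263 - 172)² = (-435)² = 189225)
D/J(V(-5, -22)) - 80403/(-333228) = 189225/(((-7*(-5))*(-420 - 7*(-5)))) - 80403/(-333228) = 189225/((35*(-420 + 35))) - 80403*(-1/333228) = 189225/((35*(-385))) + 26801/111076 = 189225/(-13475) + 26801/111076 = 189225*(-1/13475) + 26801/111076 = -7569/539 + 26801/111076 = -118041215/8552852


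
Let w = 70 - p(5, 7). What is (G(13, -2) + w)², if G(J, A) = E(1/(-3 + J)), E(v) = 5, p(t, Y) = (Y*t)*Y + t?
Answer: 30625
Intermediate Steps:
p(t, Y) = t + t*Y² (p(t, Y) = t*Y² + t = t + t*Y²)
G(J, A) = 5
w = -180 (w = 70 - 5*(1 + 7²) = 70 - 5*(1 + 49) = 70 - 5*50 = 70 - 1*250 = 70 - 250 = -180)
(G(13, -2) + w)² = (5 - 180)² = (-175)² = 30625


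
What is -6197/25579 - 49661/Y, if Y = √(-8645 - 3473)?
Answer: -6197/25579 + 49661*I*√12118/12118 ≈ -0.24227 + 451.13*I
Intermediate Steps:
Y = I*√12118 (Y = √(-12118) = I*√12118 ≈ 110.08*I)
-6197/25579 - 49661/Y = -6197/25579 - 49661*(-I*√12118/12118) = -6197*1/25579 - (-49661)*I*√12118/12118 = -6197/25579 + 49661*I*√12118/12118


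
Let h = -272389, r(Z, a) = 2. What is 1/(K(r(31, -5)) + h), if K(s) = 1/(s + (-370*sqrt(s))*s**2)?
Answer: -1193280641646/325036520697857071 + 1480*sqrt(2)/325036520697857071 ≈ -3.6712e-6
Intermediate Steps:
K(s) = 1/(s - 370*s**(5/2))
1/(K(r(31, -5)) + h) = 1/(1/(2 - 1480*sqrt(2)) - 272389) = 1/(-272389 + 1/(2 - 1480*sqrt(2)))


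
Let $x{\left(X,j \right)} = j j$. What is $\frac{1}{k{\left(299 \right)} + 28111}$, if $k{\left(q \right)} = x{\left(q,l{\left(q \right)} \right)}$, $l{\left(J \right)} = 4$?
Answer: $\frac{1}{28127} \approx 3.5553 \cdot 10^{-5}$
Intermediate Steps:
$x{\left(X,j \right)} = j^{2}$
$k{\left(q \right)} = 16$ ($k{\left(q \right)} = 4^{2} = 16$)
$\frac{1}{k{\left(299 \right)} + 28111} = \frac{1}{16 + 28111} = \frac{1}{28127}$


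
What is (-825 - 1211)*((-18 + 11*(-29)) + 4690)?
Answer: -8862708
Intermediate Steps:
(-825 - 1211)*((-18 + 11*(-29)) + 4690) = -2036*((-18 - 319) + 4690) = -2036*(-337 + 4690) = -2036*4353 = -8862708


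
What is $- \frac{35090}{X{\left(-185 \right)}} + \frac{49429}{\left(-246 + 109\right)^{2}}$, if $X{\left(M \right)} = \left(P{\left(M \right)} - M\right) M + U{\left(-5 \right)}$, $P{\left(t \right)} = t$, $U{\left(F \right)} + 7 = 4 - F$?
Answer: $- \frac{329252676}{18769} \approx -17542.0$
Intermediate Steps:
$U{\left(F \right)} = -3 - F$ ($U{\left(F \right)} = -7 - \left(-4 + F\right) = -3 - F$)
$X{\left(M \right)} = 2$ ($X{\left(M \right)} = \left(M - M\right) M - -2 = 0 M + \left(-3 + 5\right) = 0 + 2 = 2$)
$- \frac{35090}{X{\left(-185 \right)}} + \frac{49429}{\left(-246 + 109\right)^{2}} = - \frac{35090}{2} + \frac{49429}{\left(-246 + 109\right)^{2}} = \left(-35090\right) \frac{1}{2} + \frac{49429}{\left(-137\right)^{2}} = -17545 + \frac{49429}{18769} = - \frac{329252676}{18769}$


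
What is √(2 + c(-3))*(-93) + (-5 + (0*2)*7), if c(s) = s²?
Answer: -5 - 93*√11 ≈ -313.45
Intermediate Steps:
√(2 + c(-3))*(-93) + (-5 + (0*2)*7) = √(2 + (-3)²)*(-93) + (-5 + (0*2)*7) = √(2 + 9)*(-93) + (-5 + 0*7) = √11*(-93) + (-5 + 0) = -93*√11 - 5 = -5 - 93*√11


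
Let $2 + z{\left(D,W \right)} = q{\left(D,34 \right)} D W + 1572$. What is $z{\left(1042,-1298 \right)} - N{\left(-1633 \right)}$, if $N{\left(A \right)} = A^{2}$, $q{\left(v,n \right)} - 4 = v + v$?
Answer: $-2826718527$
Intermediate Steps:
$q{\left(v,n \right)} = 4 + 2 v$ ($q{\left(v,n \right)} = 4 + \left(v + v\right) = 4 + 2 v$)
$z{\left(D,W \right)} = 1570 + D W \left(4 + 2 D\right)$ ($z{\left(D,W \right)} = -2 + \left(\left(4 + 2 D\right) D W + 1572\right) = -2 + \left(D \left(4 + 2 D\right) W + 1572\right) = -2 + \left(D W \left(4 + 2 D\right) + 1572\right) = -2 + \left(1572 + D W \left(4 + 2 D\right)\right) = 1570 + D W \left(4 + 2 D\right)$)
$z{\left(1042,-1298 \right)} - N{\left(-1633 \right)} = \left(1570 + 2 \cdot 1042 \left(-1298\right) \left(2 + 1042\right)\right) - \left(-1633\right)^{2} = \left(1570 + 2 \cdot 1042 \left(-1298\right) 1044\right) - 2666689 = \left(1570 - 2824053408\right) - 2666689 = -2824051838 - 2666689 = -2826718527$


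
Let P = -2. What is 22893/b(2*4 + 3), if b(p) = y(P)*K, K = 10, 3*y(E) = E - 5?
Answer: -68679/70 ≈ -981.13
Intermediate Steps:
y(E) = -5/3 + E/3 (y(E) = (E - 5)/3 = (-5 + E)/3 = -5/3 + E/3)
b(p) = -70/3 (b(p) = (-5/3 + (⅓)*(-2))*10 = (-5/3 - ⅔)*10 = -7/3*10 = -70/3)
22893/b(2*4 + 3) = 22893/(-70/3) = 22893*(-3/70) = -68679/70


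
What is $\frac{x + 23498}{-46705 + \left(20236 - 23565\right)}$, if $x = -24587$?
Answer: $\frac{363}{16678} \approx 0.021765$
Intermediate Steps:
$\frac{x + 23498}{-46705 + \left(20236 - 23565\right)} = \frac{-24587 + 23498}{-46705 + \left(20236 - 23565\right)} = - \frac{1089}{-46705 + \left(20236 - 23565\right)} = - \frac{1089}{-46705 - 3329} = - \frac{1089}{-50034} = \left(-1089\right) \left(- \frac{1}{50034}\right) = \frac{363}{16678}$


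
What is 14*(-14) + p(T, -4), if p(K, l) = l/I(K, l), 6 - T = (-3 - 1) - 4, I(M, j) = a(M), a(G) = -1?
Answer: -192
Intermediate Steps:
I(M, j) = -1
T = 14 (T = 6 - ((-3 - 1) - 4) = 6 - (-4 - 4) = 6 - 1*(-8) = 6 + 8 = 14)
p(K, l) = -l (p(K, l) = l/(-1) = l*(-1) = -l)
14*(-14) + p(T, -4) = 14*(-14) - 1*(-4) = -196 + 4 = -192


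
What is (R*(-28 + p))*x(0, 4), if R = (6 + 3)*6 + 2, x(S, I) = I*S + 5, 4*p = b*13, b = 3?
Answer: -5110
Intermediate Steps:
p = 39/4 (p = (3*13)/4 = (¼)*39 = 39/4 ≈ 9.7500)
x(S, I) = 5 + I*S
R = 56 (R = 9*6 + 2 = 54 + 2 = 56)
(R*(-28 + p))*x(0, 4) = (56*(-28 + 39/4))*(5 + 4*0) = (56*(-73/4))*(5 + 0) = -1022*5 = -5110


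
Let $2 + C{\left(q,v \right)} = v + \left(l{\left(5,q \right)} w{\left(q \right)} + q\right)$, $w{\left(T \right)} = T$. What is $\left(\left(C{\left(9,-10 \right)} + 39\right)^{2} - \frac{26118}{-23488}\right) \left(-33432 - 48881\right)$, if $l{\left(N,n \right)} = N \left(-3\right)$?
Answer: $- \frac{9475543554939}{11744} \approx -8.0684 \cdot 10^{8}$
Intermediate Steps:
$l{\left(N,n \right)} = - 3 N$
$C{\left(q,v \right)} = -2 + v - 14 q$ ($C{\left(q,v \right)} = -2 + \left(v + \left(\left(-3\right) 5 q + q\right)\right) = -2 + \left(v + \left(- 15 q + q\right)\right) = -2 - \left(- v + 14 q\right) = -2 + v - 14 q$)
$\left(\left(C{\left(9,-10 \right)} + 39\right)^{2} - \frac{26118}{-23488}\right) \left(-33432 - 48881\right) = \left(\left(\left(-2 - 10 - 126\right) + 39\right)^{2} - \frac{26118}{-23488}\right) \left(-33432 - 48881\right) = \left(\left(\left(-2 - 10 - 126\right) + 39\right)^{2} - - \frac{13059}{11744}\right) \left(-82313\right) = \left(\left(-138 + 39\right)^{2} + \frac{13059}{11744}\right) \left(-82313\right) = \left(\left(-99\right)^{2} + \frac{13059}{11744}\right) \left(-82313\right) = \left(9801 + \frac{13059}{11744}\right) \left(-82313\right) = \frac{115116003}{11744} \left(-82313\right) = - \frac{9475543554939}{11744}$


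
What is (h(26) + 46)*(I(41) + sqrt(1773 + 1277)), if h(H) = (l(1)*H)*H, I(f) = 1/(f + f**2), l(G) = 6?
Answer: 293/123 + 20510*sqrt(122) ≈ 2.2654e+5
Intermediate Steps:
h(H) = 6*H**2 (h(H) = (6*H)*H = 6*H**2)
(h(26) + 46)*(I(41) + sqrt(1773 + 1277)) = (6*26**2 + 46)*(1/(41*(1 + 41)) + sqrt(1773 + 1277)) = (6*676 + 46)*((1/41)/42 + sqrt(3050)) = (4056 + 46)*((1/41)*(1/42) + 5*sqrt(122)) = 4102*(1/1722 + 5*sqrt(122)) = 293/123 + 20510*sqrt(122)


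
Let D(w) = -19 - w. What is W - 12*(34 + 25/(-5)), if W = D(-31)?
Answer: -336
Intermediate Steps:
W = 12 (W = -19 - 1*(-31) = -19 + 31 = 12)
W - 12*(34 + 25/(-5)) = 12 - 12*(34 + 25/(-5)) = 12 - 12*(34 + 25*(-⅕)) = 12 - 12*(34 - 5) = 12 - 12*29 = 12 - 1*348 = 12 - 348 = -336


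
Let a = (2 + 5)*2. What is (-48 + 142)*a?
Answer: 1316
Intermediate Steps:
a = 14 (a = 7*2 = 14)
(-48 + 142)*a = (-48 + 142)*14 = 94*14 = 1316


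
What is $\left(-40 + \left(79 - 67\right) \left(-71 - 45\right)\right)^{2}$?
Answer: $2050624$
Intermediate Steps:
$\left(-40 + \left(79 - 67\right) \left(-71 - 45\right)\right)^{2} = \left(-40 + 12 \left(-116\right)\right)^{2} = \left(-40 - 1392\right)^{2} = \left(-1432\right)^{2} = 2050624$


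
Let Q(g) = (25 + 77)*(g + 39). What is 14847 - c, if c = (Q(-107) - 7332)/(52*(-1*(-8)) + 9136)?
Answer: 11819401/796 ≈ 14849.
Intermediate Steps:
Q(g) = 3978 + 102*g (Q(g) = 102*(39 + g) = 3978 + 102*g)
c = -1189/796 (c = ((3978 + 102*(-107)) - 7332)/(52*(-1*(-8)) + 9136) = ((3978 - 10914) - 7332)/(52*8 + 9136) = (-6936 - 7332)/(416 + 9136) = -14268/9552 = -14268*1/9552 = -1189/796 ≈ -1.4937)
14847 - c = 14847 - 1*(-1189/796) = 14847 + 1189/796 = 11819401/796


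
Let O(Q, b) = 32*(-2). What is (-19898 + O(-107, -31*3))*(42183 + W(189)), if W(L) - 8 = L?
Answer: -845989560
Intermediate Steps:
W(L) = 8 + L
O(Q, b) = -64
(-19898 + O(-107, -31*3))*(42183 + W(189)) = (-19898 - 64)*(42183 + (8 + 189)) = -19962*(42183 + 197) = -19962*42380 = -845989560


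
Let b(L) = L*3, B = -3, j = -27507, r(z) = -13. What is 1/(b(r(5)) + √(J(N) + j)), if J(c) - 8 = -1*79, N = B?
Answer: -39/29099 - I*√27578/29099 ≈ -0.0013403 - 0.0057069*I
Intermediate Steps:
N = -3
J(c) = -71 (J(c) = 8 - 1*79 = 8 - 79 = -71)
b(L) = 3*L
1/(b(r(5)) + √(J(N) + j)) = 1/(3*(-13) + √(-71 - 27507)) = 1/(-39 + √(-27578)) = 1/(-39 + I*√27578)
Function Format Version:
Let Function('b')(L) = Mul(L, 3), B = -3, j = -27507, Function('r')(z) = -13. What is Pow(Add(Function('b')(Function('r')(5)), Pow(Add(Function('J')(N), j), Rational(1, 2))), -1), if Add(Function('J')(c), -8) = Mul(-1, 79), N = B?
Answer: Add(Rational(-39, 29099), Mul(Rational(-1, 29099), I, Pow(27578, Rational(1, 2)))) ≈ Add(-0.0013403, Mul(-0.0057069, I))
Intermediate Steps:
N = -3
Function('J')(c) = -71 (Function('J')(c) = Add(8, Mul(-1, 79)) = Add(8, -79) = -71)
Function('b')(L) = Mul(3, L)
Pow(Add(Function('b')(Function('r')(5)), Pow(Add(Function('J')(N), j), Rational(1, 2))), -1) = Pow(Add(Mul(3, -13), Pow(Add(-71, -27507), Rational(1, 2))), -1) = Pow(Add(-39, Pow(-27578, Rational(1, 2))), -1) = Pow(Add(-39, Mul(I, Pow(27578, Rational(1, 2)))), -1)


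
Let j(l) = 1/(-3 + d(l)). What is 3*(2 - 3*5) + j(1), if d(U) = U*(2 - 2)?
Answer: -118/3 ≈ -39.333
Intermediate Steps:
d(U) = 0 (d(U) = U*0 = 0)
j(l) = -1/3 (j(l) = 1/(-3 + 0) = 1/(-3) = -1/3)
3*(2 - 3*5) + j(1) = 3*(2 - 3*5) - 1/3 = 3*(2 - 15) - 1/3 = 3*(-13) - 1/3 = -39 - 1/3 = -118/3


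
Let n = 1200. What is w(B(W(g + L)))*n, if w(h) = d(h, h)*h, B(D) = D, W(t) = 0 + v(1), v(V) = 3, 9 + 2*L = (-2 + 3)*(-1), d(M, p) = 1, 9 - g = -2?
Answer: 3600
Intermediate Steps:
g = 11 (g = 9 - 1*(-2) = 9 + 2 = 11)
L = -5 (L = -9/2 + ((-2 + 3)*(-1))/2 = -9/2 + (1*(-1))/2 = -9/2 + (½)*(-1) = -9/2 - ½ = -5)
W(t) = 3 (W(t) = 0 + 3 = 3)
w(h) = h (w(h) = 1*h = h)
w(B(W(g + L)))*n = 3*1200 = 3600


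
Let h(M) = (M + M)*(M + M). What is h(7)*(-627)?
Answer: -122892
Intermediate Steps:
h(M) = 4*M² (h(M) = (2*M)*(2*M) = 4*M²)
h(7)*(-627) = (4*7²)*(-627) = (4*49)*(-627) = 196*(-627) = -122892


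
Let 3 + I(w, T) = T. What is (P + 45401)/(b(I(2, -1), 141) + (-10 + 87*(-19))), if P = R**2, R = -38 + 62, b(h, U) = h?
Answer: -45977/1667 ≈ -27.581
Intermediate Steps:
I(w, T) = -3 + T
R = 24
P = 576 (P = 24**2 = 576)
(P + 45401)/(b(I(2, -1), 141) + (-10 + 87*(-19))) = (576 + 45401)/((-3 - 1) + (-10 + 87*(-19))) = 45977/(-4 + (-10 - 1653)) = 45977/(-4 - 1663) = 45977/(-1667) = 45977*(-1/1667) = -45977/1667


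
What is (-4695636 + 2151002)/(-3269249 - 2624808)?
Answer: 2544634/5894057 ≈ 0.43173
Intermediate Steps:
(-4695636 + 2151002)/(-3269249 - 2624808) = -2544634/(-5894057) = -2544634*(-1/5894057) = 2544634/5894057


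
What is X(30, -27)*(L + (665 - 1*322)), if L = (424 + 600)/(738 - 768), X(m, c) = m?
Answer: 9266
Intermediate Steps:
L = -512/15 (L = 1024/(-30) = 1024*(-1/30) = -512/15 ≈ -34.133)
X(30, -27)*(L + (665 - 1*322)) = 30*(-512/15 + (665 - 1*322)) = 30*(-512/15 + (665 - 322)) = 30*(-512/15 + 343) = 30*(4633/15) = 9266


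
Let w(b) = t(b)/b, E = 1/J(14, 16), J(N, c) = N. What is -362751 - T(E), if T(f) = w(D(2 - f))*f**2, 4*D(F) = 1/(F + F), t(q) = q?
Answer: -71099197/196 ≈ -3.6275e+5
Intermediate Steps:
E = 1/14 ≈ 0.071429
D(F) = 1/(8*F) (D(F) = 1/(4*(F + F)) = 1/(4*((2*F))) = (1/(2*F))/4 = 1/(8*F))
w(b) = 1 (w(b) = b/b = 1)
T(f) = f**2 (T(f) = 1*f**2 = f**2)
-362751 - T(E) = -362751 - (1/14)**2 = -362751 - 1*1/196 = -362751 - 1/196 = -71099197/196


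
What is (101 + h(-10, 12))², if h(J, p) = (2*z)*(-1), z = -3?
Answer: 11449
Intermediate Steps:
h(J, p) = 6 (h(J, p) = (2*(-3))*(-1) = -6*(-1) = 6)
(101 + h(-10, 12))² = (101 + 6)² = 107² = 11449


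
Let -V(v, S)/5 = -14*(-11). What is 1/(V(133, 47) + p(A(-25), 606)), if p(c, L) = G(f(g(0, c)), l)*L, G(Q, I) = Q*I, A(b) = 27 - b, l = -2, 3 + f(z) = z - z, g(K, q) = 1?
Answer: 1/2866 ≈ 0.00034892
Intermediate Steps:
f(z) = -3 (f(z) = -3 + (z - z) = -3 + 0 = -3)
G(Q, I) = I*Q
p(c, L) = 6*L (p(c, L) = (-2*(-3))*L = 6*L)
V(v, S) = -770 (V(v, S) = -(-70)*(-11) = -5*154 = -770)
1/(V(133, 47) + p(A(-25), 606)) = 1/(-770 + 6*606) = 1/(-770 + 3636) = 1/2866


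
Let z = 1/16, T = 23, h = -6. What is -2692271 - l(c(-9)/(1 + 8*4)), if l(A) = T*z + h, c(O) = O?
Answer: -43076263/16 ≈ -2.6923e+6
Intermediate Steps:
z = 1/16 ≈ 0.062500
l(A) = -73/16 (l(A) = 23*(1/16) - 6 = 23/16 - 6 = -73/16)
-2692271 - l(c(-9)/(1 + 8*4)) = -2692271 - 1*(-73/16) = -2692271 + 73/16 = -43076263/16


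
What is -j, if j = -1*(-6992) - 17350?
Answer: 10358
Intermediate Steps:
j = -10358 (j = 6992 - 17350 = -10358)
-j = -1*(-10358) = 10358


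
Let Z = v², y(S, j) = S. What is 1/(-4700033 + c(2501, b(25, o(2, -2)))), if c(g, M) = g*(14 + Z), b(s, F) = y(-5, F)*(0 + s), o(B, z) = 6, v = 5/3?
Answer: -9/41922646 ≈ -2.1468e-7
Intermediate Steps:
v = 5/3 (v = 5*(⅓) = 5/3 ≈ 1.6667)
Z = 25/9 (Z = (5/3)² = 25/9 ≈ 2.7778)
b(s, F) = -5*s (b(s, F) = -5*(0 + s) = -5*s)
c(g, M) = 151*g/9 (c(g, M) = g*(14 + 25/9) = g*(151/9) = 151*g/9)
1/(-4700033 + c(2501, b(25, o(2, -2)))) = 1/(-4700033 + (151/9)*2501) = 1/(-4700033 + 377651/9) = 1/(-41922646/9) = -9/41922646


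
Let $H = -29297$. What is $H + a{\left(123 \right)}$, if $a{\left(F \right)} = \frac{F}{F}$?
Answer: $-29296$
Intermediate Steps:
$a{\left(F \right)} = 1$
$H + a{\left(123 \right)} = -29297 + 1 = -29296$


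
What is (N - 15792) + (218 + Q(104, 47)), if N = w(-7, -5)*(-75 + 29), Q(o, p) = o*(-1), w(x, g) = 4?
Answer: -15862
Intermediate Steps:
Q(o, p) = -o
N = -184 (N = 4*(-75 + 29) = 4*(-46) = -184)
(N - 15792) + (218 + Q(104, 47)) = (-184 - 15792) + (218 - 1*104) = -15976 + (218 - 104) = -15976 + 114 = -15862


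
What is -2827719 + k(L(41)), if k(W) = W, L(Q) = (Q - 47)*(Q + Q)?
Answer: -2828211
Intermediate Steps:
L(Q) = 2*Q*(-47 + Q) (L(Q) = (-47 + Q)*(2*Q) = 2*Q*(-47 + Q))
-2827719 + k(L(41)) = -2827719 + 2*41*(-47 + 41) = -2827719 + 2*41*(-6) = -2827719 - 492 = -2828211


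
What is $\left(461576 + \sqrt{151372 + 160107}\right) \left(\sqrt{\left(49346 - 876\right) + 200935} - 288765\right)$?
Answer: $- \left(288765 - \sqrt{249405}\right) \left(461576 + \sqrt{311479}\right) \approx -1.3322 \cdot 10^{11}$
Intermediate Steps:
$\left(461576 + \sqrt{151372 + 160107}\right) \left(\sqrt{\left(49346 - 876\right) + 200935} - 288765\right) = \left(461576 + \sqrt{311479}\right) \left(\sqrt{\left(49346 - 876\right) + 200935} - 288765\right) = \left(461576 + \sqrt{311479}\right) \left(\sqrt{48470 + 200935} - 288765\right) = \left(461576 + \sqrt{311479}\right) \left(\sqrt{249405} - 288765\right) = \left(461576 + \sqrt{311479}\right) \left(-288765 + \sqrt{249405}\right) = \left(-288765 + \sqrt{249405}\right) \left(461576 + \sqrt{311479}\right)$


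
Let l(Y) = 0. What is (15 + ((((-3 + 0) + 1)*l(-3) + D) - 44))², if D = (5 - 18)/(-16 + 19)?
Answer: 10000/9 ≈ 1111.1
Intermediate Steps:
D = -13/3 ≈ -4.3333
(15 + ((((-3 + 0) + 1)*l(-3) + D) - 44))² = (15 + ((((-3 + 0) + 1)*0 - 13/3) - 44))² = (15 + (((-3 + 1)*0 - 13/3) - 44))² = (15 + ((-2*0 - 13/3) - 44))² = (15 + ((0 - 13/3) - 44))² = (15 + (-13/3 - 44))² = (15 - 145/3)² = (-100/3)² = 10000/9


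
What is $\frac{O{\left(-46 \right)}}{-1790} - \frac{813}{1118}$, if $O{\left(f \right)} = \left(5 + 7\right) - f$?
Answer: $- \frac{760057}{1000610} \approx -0.75959$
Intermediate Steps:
$O{\left(f \right)} = 12 - f$
$\frac{O{\left(-46 \right)}}{-1790} - \frac{813}{1118} = \frac{12 - -46}{-1790} - \frac{813}{1118} = \left(12 + 46\right) \left(- \frac{1}{1790}\right) - \frac{813}{1118} = 58 \left(- \frac{1}{1790}\right) - \frac{813}{1118} = - \frac{29}{895} - \frac{813}{1118} = - \frac{760057}{1000610}$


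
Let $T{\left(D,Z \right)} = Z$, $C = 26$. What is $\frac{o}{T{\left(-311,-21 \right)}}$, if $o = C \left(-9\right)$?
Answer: $\frac{78}{7} \approx 11.143$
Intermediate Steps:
$o = -234$ ($o = 26 \left(-9\right) = -234$)
$\frac{o}{T{\left(-311,-21 \right)}} = - \frac{234}{-21} = \left(-234\right) \left(- \frac{1}{21}\right) = \frac{78}{7}$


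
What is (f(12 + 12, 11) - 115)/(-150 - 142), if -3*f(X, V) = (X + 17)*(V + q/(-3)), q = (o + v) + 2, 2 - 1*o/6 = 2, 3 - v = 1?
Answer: 556/657 ≈ 0.84627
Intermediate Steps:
v = 2 (v = 3 - 1*1 = 3 - 1 = 2)
o = 0 (o = 12 - 6*2 = 12 - 12 = 0)
q = 4 (q = (0 + 2) + 2 = 2 + 2 = 4)
f(X, V) = -(17 + X)*(-4/3 + V)/3 (f(X, V) = -(X + 17)*(V + 4/(-3))/3 = -(17 + X)*(V + 4*(-⅓))/3 = -(17 + X)*(V - 4/3)/3 = -(17 + X)*(-4/3 + V)/3)
(f(12 + 12, 11) - 115)/(-150 - 142) = ((68/9 - 17/3*11 + 4*(12 + 12)/9 - ⅓*11*(12 + 12)) - 115)/(-150 - 142) = ((68/9 - 187/3 + (4/9)*24 - ⅓*11*24) - 115)/(-292) = ((68/9 - 187/3 + 32/3 - 88) - 115)*(-1/292) = (-1189/9 - 115)*(-1/292) = -2224/9*(-1/292) = 556/657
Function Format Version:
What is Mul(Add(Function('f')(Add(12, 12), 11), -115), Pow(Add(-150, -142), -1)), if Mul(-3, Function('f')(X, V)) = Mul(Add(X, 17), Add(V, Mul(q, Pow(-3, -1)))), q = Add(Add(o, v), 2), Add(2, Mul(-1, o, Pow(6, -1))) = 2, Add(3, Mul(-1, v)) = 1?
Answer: Rational(556, 657) ≈ 0.84627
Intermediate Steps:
v = 2 (v = Add(3, Mul(-1, 1)) = Add(3, -1) = 2)
o = 0 (o = Add(12, Mul(-6, 2)) = Add(12, -12) = 0)
q = 4 (q = Add(Add(0, 2), 2) = Add(2, 2) = 4)
Function('f')(X, V) = Mul(Rational(-1, 3), Add(17, X), Add(Rational(-4, 3), V)) (Function('f')(X, V) = Mul(Rational(-1, 3), Mul(Add(X, 17), Add(V, Mul(4, Pow(-3, -1))))) = Mul(Rational(-1, 3), Mul(Add(17, X), Add(V, Mul(4, Rational(-1, 3))))) = Mul(Rational(-1, 3), Mul(Add(17, X), Add(V, Rational(-4, 3)))) = Mul(Rational(-1, 3), Mul(Add(17, X), Add(Rational(-4, 3), V))) = Mul(Rational(-1, 3), Add(17, X), Add(Rational(-4, 3), V)))
Mul(Add(Function('f')(Add(12, 12), 11), -115), Pow(Add(-150, -142), -1)) = Mul(Add(Add(Rational(68, 9), Mul(Rational(-17, 3), 11), Mul(Rational(4, 9), Add(12, 12)), Mul(Rational(-1, 3), 11, Add(12, 12))), -115), Pow(Add(-150, -142), -1)) = Mul(Add(Add(Rational(68, 9), Rational(-187, 3), Mul(Rational(4, 9), 24), Mul(Rational(-1, 3), 11, 24)), -115), Pow(-292, -1)) = Mul(Add(Add(Rational(68, 9), Rational(-187, 3), Rational(32, 3), -88), -115), Rational(-1, 292)) = Mul(Add(Rational(-1189, 9), -115), Rational(-1, 292)) = Mul(Rational(-2224, 9), Rational(-1, 292)) = Rational(556, 657)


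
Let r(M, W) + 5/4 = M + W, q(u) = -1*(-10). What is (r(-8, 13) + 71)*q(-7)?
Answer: 1495/2 ≈ 747.50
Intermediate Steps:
q(u) = 10
r(M, W) = -5/4 + M + W (r(M, W) = -5/4 + (M + W) = -5/4 + M + W)
(r(-8, 13) + 71)*q(-7) = ((-5/4 - 8 + 13) + 71)*10 = (15/4 + 71)*10 = (299/4)*10 = 1495/2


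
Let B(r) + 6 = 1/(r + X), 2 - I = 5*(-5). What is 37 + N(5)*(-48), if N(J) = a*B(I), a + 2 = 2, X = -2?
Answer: 37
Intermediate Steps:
a = 0 (a = -2 + 2 = 0)
I = 27 (I = 2 - 5*(-5) = 2 - 1*(-25) = 2 + 25 = 27)
B(r) = -6 + 1/(-2 + r) (B(r) = -6 + 1/(r - 2) = -6 + 1/(-2 + r))
N(J) = 0 (N(J) = 0*((13 - 6*27)/(-2 + 27)) = 0*((13 - 162)/25) = 0*((1/25)*(-149)) = 0*(-149/25) = 0)
37 + N(5)*(-48) = 37 + 0*(-48) = 37 + 0 = 37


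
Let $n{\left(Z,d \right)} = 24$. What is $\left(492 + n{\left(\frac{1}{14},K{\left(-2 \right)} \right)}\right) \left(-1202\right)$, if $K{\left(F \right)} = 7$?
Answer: $-620232$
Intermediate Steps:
$\left(492 + n{\left(\frac{1}{14},K{\left(-2 \right)} \right)}\right) \left(-1202\right) = \left(492 + 24\right) \left(-1202\right) = 516 \left(-1202\right) = -620232$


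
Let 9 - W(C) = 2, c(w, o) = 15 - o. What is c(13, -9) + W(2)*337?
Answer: 2383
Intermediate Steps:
W(C) = 7 (W(C) = 9 - 1*2 = 9 - 2 = 7)
c(13, -9) + W(2)*337 = (15 - 1*(-9)) + 7*337 = (15 + 9) + 2359 = 24 + 2359 = 2383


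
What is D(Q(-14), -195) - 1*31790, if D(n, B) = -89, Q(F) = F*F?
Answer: -31879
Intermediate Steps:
Q(F) = F**2
D(Q(-14), -195) - 1*31790 = -89 - 1*31790 = -89 - 31790 = -31879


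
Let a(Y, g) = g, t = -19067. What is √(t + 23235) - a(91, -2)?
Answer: 2 + 2*√1042 ≈ 66.560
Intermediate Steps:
√(t + 23235) - a(91, -2) = √(-19067 + 23235) - 1*(-2) = √4168 + 2 = 2*√1042 + 2 = 2 + 2*√1042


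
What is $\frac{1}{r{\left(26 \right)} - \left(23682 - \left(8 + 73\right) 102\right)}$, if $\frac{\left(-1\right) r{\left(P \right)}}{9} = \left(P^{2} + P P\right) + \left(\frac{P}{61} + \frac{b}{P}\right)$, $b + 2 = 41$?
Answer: $- \frac{122}{3367851} \approx -3.6225 \cdot 10^{-5}$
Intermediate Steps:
$b = 39$ ($b = -2 + 41 = 39$)
$r{\left(P \right)} = - \frac{351}{P} - 18 P^{2} - \frac{9 P}{61}$ ($r{\left(P \right)} = - 9 \left(\left(P^{2} + P P\right) + \left(\frac{P}{61} + \frac{39}{P}\right)\right) = - 9 \left(\left(P^{2} + P^{2}\right) + \left(P \frac{1}{61} + \frac{39}{P}\right)\right) = - 9 \left(2 P^{2} + \left(\frac{P}{61} + \frac{39}{P}\right)\right) = - 9 \left(2 P^{2} + \left(\frac{39}{P} + \frac{P}{61}\right)\right) = - 9 \left(2 P^{2} + \frac{39}{P} + \frac{P}{61}\right) = - \frac{351}{P} - 18 P^{2} - \frac{9 P}{61}$)
$\frac{1}{r{\left(26 \right)} - \left(23682 - \left(8 + 73\right) 102\right)} = \frac{1}{\left(- \frac{351}{26} - 18 \cdot 26^{2} - \frac{234}{61}\right) - \left(23682 - \left(8 + 73\right) 102\right)} = \frac{1}{\left(\left(-351\right) \frac{1}{26} - 12168 - \frac{234}{61}\right) + \left(81 \cdot 102 - 23682\right)} = \frac{1}{\left(- \frac{27}{2} - 12168 - \frac{234}{61}\right) + \left(8262 - 23682\right)} = \frac{1}{- \frac{1486611}{122} - 15420} = \frac{1}{- \frac{3367851}{122}} = - \frac{122}{3367851}$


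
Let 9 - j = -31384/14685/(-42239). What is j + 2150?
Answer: 1339183873301/620279715 ≈ 2159.0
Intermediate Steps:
j = 5582486051/620279715 (j = 9 - (-31384/14685)/(-42239) = 9 - (-31384*1/14685)*(-1)/42239 = 9 - (-31384)*(-1)/(14685*42239) = 9 - 1*31384/620279715 = 9 - 31384/620279715 = 5582486051/620279715 ≈ 9.0000)
j + 2150 = 5582486051/620279715 + 2150 = 1339183873301/620279715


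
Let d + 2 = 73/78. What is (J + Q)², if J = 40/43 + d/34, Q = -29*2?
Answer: 42400635026929/13004209296 ≈ 3260.5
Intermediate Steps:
d = -83/78 (d = -2 + 73/78 = -83/78 ≈ -1.0641)
Q = -58
J = 102511/114036 (J = 40/43 - 83/78/34 = 40*(1/43) - 83/78*1/34 = 40/43 - 83/2652 = 102511/114036 ≈ 0.89894)
(J + Q)² = (102511/114036 - 58)² = (-6511577/114036)² = 42400635026929/13004209296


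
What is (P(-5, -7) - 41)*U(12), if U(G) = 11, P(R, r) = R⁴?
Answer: 6424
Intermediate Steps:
(P(-5, -7) - 41)*U(12) = ((-5)⁴ - 41)*11 = (625 - 41)*11 = 584*11 = 6424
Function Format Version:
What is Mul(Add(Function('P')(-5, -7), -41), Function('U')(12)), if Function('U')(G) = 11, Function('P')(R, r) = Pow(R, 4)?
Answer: 6424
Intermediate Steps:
Mul(Add(Function('P')(-5, -7), -41), Function('U')(12)) = Mul(Add(Pow(-5, 4), -41), 11) = Mul(Add(625, -41), 11) = Mul(584, 11) = 6424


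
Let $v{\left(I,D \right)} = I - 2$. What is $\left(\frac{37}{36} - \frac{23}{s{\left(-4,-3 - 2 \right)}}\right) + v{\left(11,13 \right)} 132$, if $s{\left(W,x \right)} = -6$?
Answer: $\frac{42943}{36} \approx 1192.9$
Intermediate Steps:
$v{\left(I,D \right)} = -2 + I$ ($v{\left(I,D \right)} = I - 2 = -2 + I$)
$\left(\frac{37}{36} - \frac{23}{s{\left(-4,-3 - 2 \right)}}\right) + v{\left(11,13 \right)} 132 = \left(\frac{37}{36} - \frac{23}{-6}\right) + \left(-2 + 11\right) 132 = \left(37 \cdot \frac{1}{36} - - \frac{23}{6}\right) + 9 \cdot 132 = \left(\frac{37}{36} + \frac{23}{6}\right) + 1188 = \frac{175}{36} + 1188 = \frac{42943}{36}$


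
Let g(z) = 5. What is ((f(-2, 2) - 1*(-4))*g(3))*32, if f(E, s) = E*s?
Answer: 0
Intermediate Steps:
((f(-2, 2) - 1*(-4))*g(3))*32 = ((-2*2 - 1*(-4))*5)*32 = ((-4 + 4)*5)*32 = (0*5)*32 = 0*32 = 0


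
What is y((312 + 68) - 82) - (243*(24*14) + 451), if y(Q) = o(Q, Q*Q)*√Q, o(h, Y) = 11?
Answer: -82099 + 11*√298 ≈ -81909.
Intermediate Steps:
y(Q) = 11*√Q
y((312 + 68) - 82) - (243*(24*14) + 451) = 11*√((312 + 68) - 82) - (243*(24*14) + 451) = 11*√(380 - 82) - (243*336 + 451) = 11*√298 - (81648 + 451) = 11*√298 - 1*82099 = 11*√298 - 82099 = -82099 + 11*√298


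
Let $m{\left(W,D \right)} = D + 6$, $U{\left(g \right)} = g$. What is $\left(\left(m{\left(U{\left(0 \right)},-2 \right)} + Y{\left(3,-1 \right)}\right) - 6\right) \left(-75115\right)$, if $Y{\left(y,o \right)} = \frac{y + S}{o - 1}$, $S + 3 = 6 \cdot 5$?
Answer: $1276955$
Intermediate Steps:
$m{\left(W,D \right)} = 6 + D$
$S = 27$ ($S = -3 + 6 \cdot 5 = -3 + 30 = 27$)
$Y{\left(y,o \right)} = \frac{27 + y}{-1 + o}$ ($Y{\left(y,o \right)} = \frac{y + 27}{o - 1} = \frac{27 + y}{-1 + o}$)
$\left(\left(m{\left(U{\left(0 \right)},-2 \right)} + Y{\left(3,-1 \right)}\right) - 6\right) \left(-75115\right) = \left(\left(\left(6 - 2\right) + \frac{27 + 3}{-1 - 1}\right) - 6\right) \left(-75115\right) = \left(\left(4 + \frac{1}{-2} \cdot 30\right) - 6\right) \left(-75115\right) = \left(\left(4 - 15\right) - 6\right) \left(-75115\right) = \left(-11 - 6\right) \left(-75115\right) = \left(-17\right) \left(-75115\right) = 1276955$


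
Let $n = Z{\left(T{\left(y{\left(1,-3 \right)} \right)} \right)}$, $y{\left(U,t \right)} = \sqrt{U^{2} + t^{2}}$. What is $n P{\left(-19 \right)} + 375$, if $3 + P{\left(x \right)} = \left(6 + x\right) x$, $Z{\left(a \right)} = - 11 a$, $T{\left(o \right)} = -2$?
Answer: $5743$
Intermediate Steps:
$P{\left(x \right)} = -3 + x \left(6 + x\right)$ ($P{\left(x \right)} = -3 + \left(6 + x\right) x = -3 + x \left(6 + x\right)$)
$n = 22$ ($n = \left(-11\right) \left(-2\right) = 22$)
$n P{\left(-19 \right)} + 375 = 22 \left(-3 + \left(-19\right)^{2} + 6 \left(-19\right)\right) + 375 = 22 \left(-3 + 361 - 114\right) + 375 = 22 \cdot 244 + 375 = 5368 + 375 = 5743$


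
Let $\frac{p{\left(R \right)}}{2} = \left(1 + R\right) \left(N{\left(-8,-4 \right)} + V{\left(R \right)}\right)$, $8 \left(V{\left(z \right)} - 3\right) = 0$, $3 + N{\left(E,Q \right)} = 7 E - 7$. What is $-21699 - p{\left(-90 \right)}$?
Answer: $-32913$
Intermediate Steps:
$N{\left(E,Q \right)} = -10 + 7 E$ ($N{\left(E,Q \right)} = -3 + \left(7 E - 7\right) = -3 + \left(-7 + 7 E\right) = -10 + 7 E$)
$V{\left(z \right)} = 3$ ($V{\left(z \right)} = 3 + \frac{1}{8} \cdot 0 = 3 + 0 = 3$)
$p{\left(R \right)} = -126 - 126 R$ ($p{\left(R \right)} = 2 \left(1 + R\right) \left(\left(-10 + 7 \left(-8\right)\right) + 3\right) = 2 \left(1 + R\right) \left(\left(-10 - 56\right) + 3\right) = 2 \left(1 + R\right) \left(-66 + 3\right) = 2 \left(1 + R\right) \left(-63\right) = 2 \left(-63 - 63 R\right) = -126 - 126 R$)
$-21699 - p{\left(-90 \right)} = -21699 - \left(-126 - -11340\right) = -21699 - \left(-126 + 11340\right) = -21699 - 11214 = -32913$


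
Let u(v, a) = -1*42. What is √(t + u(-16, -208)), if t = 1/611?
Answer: I*√15678871/611 ≈ 6.4806*I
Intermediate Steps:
u(v, a) = -42
t = 1/611 ≈ 0.0016367
√(t + u(-16, -208)) = √(1/611 - 42) = √(-25661/611) = I*√15678871/611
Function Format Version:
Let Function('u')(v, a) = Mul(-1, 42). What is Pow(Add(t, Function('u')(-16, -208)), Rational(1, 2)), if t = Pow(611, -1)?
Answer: Mul(Rational(1, 611), I, Pow(15678871, Rational(1, 2))) ≈ Mul(6.4806, I)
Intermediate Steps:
Function('u')(v, a) = -42
t = Rational(1, 611) ≈ 0.0016367
Pow(Add(t, Function('u')(-16, -208)), Rational(1, 2)) = Pow(Add(Rational(1, 611), -42), Rational(1, 2)) = Pow(Rational(-25661, 611), Rational(1, 2)) = Mul(Rational(1, 611), I, Pow(15678871, Rational(1, 2)))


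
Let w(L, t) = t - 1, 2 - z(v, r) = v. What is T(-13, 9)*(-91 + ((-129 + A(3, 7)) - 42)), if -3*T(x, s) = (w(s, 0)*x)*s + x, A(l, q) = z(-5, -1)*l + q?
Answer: 8112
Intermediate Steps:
z(v, r) = 2 - v
w(L, t) = -1 + t
A(l, q) = q + 7*l (A(l, q) = (2 - 1*(-5))*l + q = (2 + 5)*l + q = 7*l + q = q + 7*l)
T(x, s) = -x/3 + s*x/3 (T(x, s) = -(((-1 + 0)*x)*s + x)/3 = -((-x)*s + x)/3 = -(-s*x + x)/3 = -(x - s*x)/3 = -x/3 + s*x/3)
T(-13, 9)*(-91 + ((-129 + A(3, 7)) - 42)) = ((1/3)*(-13)*(-1 + 9))*(-91 + ((-129 + (7 + 7*3)) - 42)) = ((1/3)*(-13)*8)*(-91 + ((-129 + (7 + 21)) - 42)) = -104*(-91 + ((-129 + 28) - 42))/3 = -104*(-91 + (-101 - 42))/3 = -104*(-91 - 143)/3 = -104/3*(-234) = 8112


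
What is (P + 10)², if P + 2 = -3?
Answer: 25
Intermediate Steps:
P = -5 (P = -2 - 3 = -5)
(P + 10)² = (-5 + 10)² = 5² = 25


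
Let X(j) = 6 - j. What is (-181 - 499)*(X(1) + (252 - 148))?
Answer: -74120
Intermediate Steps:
(-181 - 499)*(X(1) + (252 - 148)) = (-181 - 499)*((6 - 1*1) + (252 - 148)) = -680*((6 - 1) + 104) = -680*(5 + 104) = -680*109 = -74120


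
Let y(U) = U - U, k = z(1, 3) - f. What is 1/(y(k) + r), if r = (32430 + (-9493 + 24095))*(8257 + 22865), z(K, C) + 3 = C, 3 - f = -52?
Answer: 1/1463729904 ≈ 6.8319e-10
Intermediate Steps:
f = 55 (f = 3 - 1*(-52) = 3 + 52 = 55)
z(K, C) = -3 + C
k = -55 (k = (-3 + 3) - 1*55 = 0 - 55 = -55)
y(U) = 0
r = 1463729904 (r = (32430 + 14602)*31122 = 47032*31122 = 1463729904)
1/(y(k) + r) = 1/(0 + 1463729904) = 1/1463729904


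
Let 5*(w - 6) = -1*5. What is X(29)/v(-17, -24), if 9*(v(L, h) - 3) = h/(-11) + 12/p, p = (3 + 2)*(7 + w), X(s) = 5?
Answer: 2475/1616 ≈ 1.5316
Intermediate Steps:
w = 5 (w = 6 + (-1*5)/5 = 6 + (⅕)*(-5) = 6 - 1 = 5)
p = 60 (p = (3 + 2)*(7 + 5) = 5*12 = 60)
v(L, h) = 136/45 - h/99 (v(L, h) = 3 + (h/(-11) + 12/60)/9 = 3 + (h*(-1/11) + 12*(1/60))/9 = 3 + (-h/11 + ⅕)/9 = 3 + (⅕ - h/11)/9 = 3 + (1/45 - h/99) = 136/45 - h/99)
X(29)/v(-17, -24) = 5/(136/45 - 1/99*(-24)) = 5/(136/45 + 8/33) = 5/(1616/495) = 5*(495/1616) = 2475/1616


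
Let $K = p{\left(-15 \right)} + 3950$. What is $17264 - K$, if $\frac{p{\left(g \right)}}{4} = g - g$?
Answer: $13314$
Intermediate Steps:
$p{\left(g \right)} = 0$ ($p{\left(g \right)} = 4 \left(g - g\right) = 4 \cdot 0 = 0$)
$K = 3950$ ($K = 0 + 3950 = 3950$)
$17264 - K = 17264 - 3950 = 13314$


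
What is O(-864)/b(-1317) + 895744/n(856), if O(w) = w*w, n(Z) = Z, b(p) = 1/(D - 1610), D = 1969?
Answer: 28675262816/107 ≈ 2.6799e+8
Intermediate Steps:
b(p) = 1/359 (b(p) = 1/(1969 - 1610) = 1/359)
O(w) = w²
O(-864)/b(-1317) + 895744/n(856) = (-864)²/(1/359) + 895744/856 = 746496*359 + 895744*(1/856) = 267992064 + 111968/107 = 28675262816/107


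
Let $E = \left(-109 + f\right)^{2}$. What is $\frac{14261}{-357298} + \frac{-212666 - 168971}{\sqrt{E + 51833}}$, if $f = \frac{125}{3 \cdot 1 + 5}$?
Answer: $- \frac{14261}{357298} - \frac{3053096 \sqrt{3875321}}{3875321} \approx -1550.9$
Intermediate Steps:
$f = \frac{125}{8}$ ($f = \frac{125}{3 + 5} = \frac{125}{8} \approx 15.625$)
$E = \frac{558009}{64}$ ($E = \left(-109 + \frac{125}{8}\right)^{2} = \left(- \frac{747}{8}\right)^{2} = \frac{558009}{64} \approx 8718.9$)
$\frac{14261}{-357298} + \frac{-212666 - 168971}{\sqrt{E + 51833}} = \frac{14261}{-357298} + \frac{-212666 - 168971}{\sqrt{\frac{558009}{64} + 51833}} = 14261 \left(- \frac{1}{357298}\right) + \frac{-212666 - 168971}{\sqrt{\frac{3875321}{64}}} = - \frac{14261}{357298} - \frac{381637}{\frac{1}{8} \sqrt{3875321}} = - \frac{14261}{357298} - 381637 \frac{8 \sqrt{3875321}}{3875321} = - \frac{14261}{357298} - \frac{3053096 \sqrt{3875321}}{3875321}$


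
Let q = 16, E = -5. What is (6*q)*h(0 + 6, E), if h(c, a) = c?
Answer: 576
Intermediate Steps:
(6*q)*h(0 + 6, E) = (6*16)*(0 + 6) = 96*6 = 576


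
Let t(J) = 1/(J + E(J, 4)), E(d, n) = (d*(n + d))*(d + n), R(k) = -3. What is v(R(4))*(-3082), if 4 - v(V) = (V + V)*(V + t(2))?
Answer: 1587230/37 ≈ 42898.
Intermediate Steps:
E(d, n) = d*(d + n)**2 (E(d, n) = (d*(d + n))*(d + n) = d*(d + n)**2)
t(J) = 1/(J + J*(4 + J)**2) (t(J) = 1/(J + J*(J + 4)**2) = 1/(J + J*(4 + J)**2))
v(V) = 4 - 2*V*(1/74 + V) (v(V) = 4 - (V + V)*(V + 1/(2*(1 + (4 + 2)**2))) = 4 - 2*V*(V + 1/(2*(1 + 6**2))) = 4 - 2*V*(V + 1/(2*(1 + 36))) = 4 - 2*V*(V + (1/2)/37) = 4 - 2*V*(V + (1/2)*(1/37)) = 4 - 2*V*(V + 1/74) = 4 - 2*V*(1/74 + V))
v(R(4))*(-3082) = (4 - 2*(-3)**2 - 1/37*(-3))*(-3082) = (4 - 2*9 + 3/37)*(-3082) = (4 - 18 + 3/37)*(-3082) = -515/37*(-3082) = 1587230/37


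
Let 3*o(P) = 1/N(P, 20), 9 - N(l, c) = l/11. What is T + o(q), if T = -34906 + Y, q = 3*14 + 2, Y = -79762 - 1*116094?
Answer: -3461429/15 ≈ -2.3076e+5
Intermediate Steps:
Y = -195856 (Y = -79762 - 116094 = -195856)
q = 44 (q = 42 + 2 = 44)
N(l, c) = 9 - l/11
T = -230762 (T = -34906 - 195856 = -230762)
o(P) = 1/(3*(9 - P/11))
T + o(q) = -230762 - 11/(-297 + 3*44) = -230762 - 11/(-297 + 132) = -230762 - 11/(-165) = -230762 - 11*(-1/165) = -230762 + 1/15 = -3461429/15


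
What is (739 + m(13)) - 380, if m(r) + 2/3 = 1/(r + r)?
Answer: 27953/78 ≈ 358.37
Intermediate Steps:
m(r) = -2/3 + 1/(2*r) (m(r) = -2/3 + 1/(r + r) = -2/3 + 1/(2*r))
(739 + m(13)) - 380 = (739 + (1/6)*(3 - 4*13)/13) - 380 = (739 + (1/6)*(1/13)*(3 - 52)) - 380 = (739 + (1/6)*(1/13)*(-49)) - 380 = (739 - 49/78) - 380 = 57593/78 - 380 = 27953/78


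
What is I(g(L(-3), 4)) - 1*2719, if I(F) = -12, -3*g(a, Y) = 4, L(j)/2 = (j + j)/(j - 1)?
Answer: -2731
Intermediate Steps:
L(j) = 4*j/(-1 + j) (L(j) = 2*((j + j)/(j - 1)) = 2*((2*j)/(-1 + j)) = 2*(2*j/(-1 + j)) = 4*j/(-1 + j))
g(a, Y) = -4/3 (g(a, Y) = -⅓*4 = -4/3)
I(g(L(-3), 4)) - 1*2719 = -12 - 1*2719 = -12 - 2719 = -2731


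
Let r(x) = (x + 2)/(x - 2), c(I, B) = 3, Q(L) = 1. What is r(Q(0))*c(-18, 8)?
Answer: -9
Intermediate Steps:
r(x) = (2 + x)/(-2 + x)
r(Q(0))*c(-18, 8) = ((2 + 1)/(-2 + 1))*3 = (3/(-1))*3 = -1*3*3 = -3*3 = -9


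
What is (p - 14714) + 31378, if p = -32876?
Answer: -16212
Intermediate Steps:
(p - 14714) + 31378 = (-32876 - 14714) + 31378 = -47590 + 31378 = -16212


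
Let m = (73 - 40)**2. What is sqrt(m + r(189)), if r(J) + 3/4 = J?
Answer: sqrt(5109)/2 ≈ 35.739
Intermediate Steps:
r(J) = -3/4 + J
m = 1089 (m = 33**2 = 1089)
sqrt(m + r(189)) = sqrt(1089 + (-3/4 + 189)) = sqrt(1089 + 753/4) = sqrt(5109/4) = sqrt(5109)/2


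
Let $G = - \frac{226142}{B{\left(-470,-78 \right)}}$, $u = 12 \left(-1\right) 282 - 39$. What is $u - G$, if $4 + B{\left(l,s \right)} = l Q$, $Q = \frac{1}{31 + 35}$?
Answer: $- \frac{8718927}{367} \approx -23757.0$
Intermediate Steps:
$Q = \frac{1}{66} \approx 0.015152$
$B{\left(l,s \right)} = -4 + \frac{l}{66}$ ($B{\left(l,s \right)} = -4 + l \frac{1}{66} = -4 + \frac{l}{66}$)
$u = -3423$ ($u = \left(-12\right) 282 - 39 = -3384 - 39 = -3423$)
$G = \frac{7462686}{367}$ ($G = - \frac{226142}{-4 + \frac{1}{66} \left(-470\right)} = - \frac{226142}{-4 - \frac{235}{33}} = - \frac{226142}{- \frac{367}{33}} = \left(-226142\right) \left(- \frac{33}{367}\right) = \frac{7462686}{367} \approx 20334.0$)
$u - G = -3423 - \frac{7462686}{367} = - \frac{8718927}{367}$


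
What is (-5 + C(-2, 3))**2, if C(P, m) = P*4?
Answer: 169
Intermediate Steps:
C(P, m) = 4*P
(-5 + C(-2, 3))**2 = (-5 + 4*(-2))**2 = (-5 - 8)**2 = (-13)**2 = 169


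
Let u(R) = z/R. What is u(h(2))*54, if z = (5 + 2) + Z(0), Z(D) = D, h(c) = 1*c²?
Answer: 189/2 ≈ 94.500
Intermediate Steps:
h(c) = c²
z = 7 (z = (5 + 2) + 0 = 7 + 0 = 7)
u(R) = 7/R
u(h(2))*54 = (7/(2²))*54 = (7/4)*54 = 189/2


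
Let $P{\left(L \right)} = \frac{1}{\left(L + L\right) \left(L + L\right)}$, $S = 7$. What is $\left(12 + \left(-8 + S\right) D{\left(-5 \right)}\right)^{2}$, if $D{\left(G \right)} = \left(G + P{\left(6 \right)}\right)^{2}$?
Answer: $\frac{71893160641}{429981696} \approx 167.2$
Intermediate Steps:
$P{\left(L \right)} = \frac{1}{4 L^{2}}$ ($P{\left(L \right)} = \frac{1}{2 L 2 L} = \frac{1}{4 L^{2}}$)
$D{\left(G \right)} = \left(\frac{1}{144} + G\right)^{2}$ ($D{\left(G \right)} = \left(G + \frac{1}{4 \cdot 36}\right)^{2} = \left(G + \frac{1}{4} \cdot \frac{1}{36}\right)^{2} = \left(G + \frac{1}{144}\right)^{2} = \left(\frac{1}{144} + G\right)^{2}$)
$\left(12 + \left(-8 + S\right) D{\left(-5 \right)}\right)^{2} = \left(12 + \left(-8 + 7\right) \frac{\left(1 + 144 \left(-5\right)\right)^{2}}{20736}\right)^{2} = \left(12 - \frac{\left(1 - 720\right)^{2}}{20736}\right)^{2} = \left(12 - \frac{\left(-719\right)^{2}}{20736}\right)^{2} = \left(12 - \frac{1}{20736} \cdot 516961\right)^{2} = \left(12 - \frac{516961}{20736}\right)^{2} = \left(- \frac{268129}{20736}\right)^{2} = \frac{71893160641}{429981696}$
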